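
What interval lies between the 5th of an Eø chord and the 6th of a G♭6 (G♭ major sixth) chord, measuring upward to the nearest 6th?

perfect 4th

Eø has B♭ as its 5th, and G♭6 (G♭ major sixth) has E♭ as its 6th.
From B♭ to E♭ is 5 semitones, exactly the perfect fourth.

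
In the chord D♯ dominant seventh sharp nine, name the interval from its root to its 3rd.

major third

D♯7#9 is spelled D♯-F𝄪-A♯-C♯-E𝄪.
Root = D♯; 3rd = F𝄪.
Counting 3 letters and 4 half steps from D♯ gives a major third.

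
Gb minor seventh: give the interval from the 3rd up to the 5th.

major 3rd

Gbm7 is spelled Gb–Bbb–Db–Fb.
3rd = Bbb; 5th = Db.
Counting 3 letters and 4 half steps from Bbb gives a major third.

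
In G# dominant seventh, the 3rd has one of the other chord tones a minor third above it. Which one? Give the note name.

D#

G# dominant seventh: G#, B#, D#, F#.
The 3rd is B#. A minor third above B# is D#.
D# is the chord's 5th.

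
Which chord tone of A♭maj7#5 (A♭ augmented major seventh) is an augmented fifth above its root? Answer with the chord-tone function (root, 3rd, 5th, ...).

5th

The chord tones of A♭+maj7 are A♭–C–E–G.
The root is A♭. An augmented fifth above A♭ is E.
E is the chord's 5th.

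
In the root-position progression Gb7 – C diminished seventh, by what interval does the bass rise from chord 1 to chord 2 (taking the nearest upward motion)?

augmented fourth

The roots are Gb and C.
4 letter names make it a fourth; at 6 semitones (a half step wider than perfect) the quality is augmented.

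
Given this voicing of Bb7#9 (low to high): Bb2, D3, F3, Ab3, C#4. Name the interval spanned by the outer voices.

augmented ninth

The outer voices are Bb2 and C#4.
From Bb to C#: 15 semitones over a ninth = augmented.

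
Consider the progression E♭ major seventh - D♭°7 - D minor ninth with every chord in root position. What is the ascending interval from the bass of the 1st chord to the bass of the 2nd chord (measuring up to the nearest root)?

The roots are E♭ and D♭.
7 letter names make it a seventh; at 10 semitones (a half step narrower than major) the quality is minor.

m7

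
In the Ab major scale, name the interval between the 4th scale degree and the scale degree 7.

augmented 4th

Ab major: Ab Bb C Db Eb F G.
4th scale degree = Db; 7th degree = G.
4 letter names make it a fourth; at 6 semitones (a half step wider than perfect) the quality is augmented.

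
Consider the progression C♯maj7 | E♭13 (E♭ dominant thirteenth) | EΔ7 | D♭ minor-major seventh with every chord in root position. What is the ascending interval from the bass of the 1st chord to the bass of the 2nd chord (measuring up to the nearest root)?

The roots are C♯ and E♭.
From C♯ to E♭: 2 semitones over a third = diminished.

diminished third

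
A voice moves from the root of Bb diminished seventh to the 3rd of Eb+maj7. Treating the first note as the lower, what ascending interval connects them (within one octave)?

The root of Bb diminished seventh is Bb; the 3rd of Eb+maj7 is G.
Counting 6 letters and 9 half steps from Bb gives a major sixth.

M6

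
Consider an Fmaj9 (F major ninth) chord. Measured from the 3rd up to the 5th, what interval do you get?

Fmaj9 (F major ninth): F-A-C-E-G.
3rd = A; 5th = C.
3 letter names make it a third; at 3 semitones (a half step narrower than major) the quality is minor.

minor third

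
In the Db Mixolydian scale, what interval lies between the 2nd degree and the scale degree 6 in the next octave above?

perfect twelfth

Spelling the Db Mixolydian scale: Db Eb F Gb Ab Bb Cb.
2nd degree = Eb; 6th scale degree (up an octave) = Bb.
Eb up to Bb spans 12 letter names and 19 semitones — a perfect twelfth.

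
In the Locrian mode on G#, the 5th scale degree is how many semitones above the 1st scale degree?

6

The scale is G# A B C# D E F#.
G# up to D is a diminished fifth — 6 semitones.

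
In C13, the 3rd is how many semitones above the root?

4

The chord tones of C13 are C-E-G-Bb-D-A.
C to E is a major third: 4 semitones.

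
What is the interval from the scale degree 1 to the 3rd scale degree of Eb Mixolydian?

M3

Eb mixolydian: Eb F G Ab Bb C Db.
Scale degree 1 = Eb; 3rd degree = G.
Eb up to G spans 3 letter names and 4 semitones — a major third.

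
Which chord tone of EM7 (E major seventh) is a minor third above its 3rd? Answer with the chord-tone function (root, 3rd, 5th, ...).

5th

EM7: E-G#-B-D#.
The 3rd is G#. A minor third above G# is B.
B is the chord's 5th.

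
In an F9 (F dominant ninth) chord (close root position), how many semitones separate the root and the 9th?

14

F9 is spelled F-A-C-Eb-G.
F to G is a major ninth: 14 semitones.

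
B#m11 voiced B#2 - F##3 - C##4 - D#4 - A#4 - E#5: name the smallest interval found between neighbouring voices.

Adjacent intervals: B#2→F##3 = perfect fifth; F##3→C##4 = perfect fifth; C##4→D#4 = minor second; D#4→A#4 = perfect fifth; A#4→E#5 = perfect fifth.
The smallest is C##4 to D#4, a minor second (1 semitone).

minor second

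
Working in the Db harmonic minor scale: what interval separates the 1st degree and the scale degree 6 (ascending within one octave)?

Spelling the Db harmonic minor scale: Db Eb Fb Gb Ab Bbb C.
That puts Db below Bbb.
From Db to Bbb: 8 semitones over a sixth = minor.

minor sixth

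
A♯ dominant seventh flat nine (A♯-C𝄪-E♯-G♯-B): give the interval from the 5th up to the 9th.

d5

The 5th is E♯ and the 9th is B.
From E♯ to B: 6 semitones over a fifth = diminished.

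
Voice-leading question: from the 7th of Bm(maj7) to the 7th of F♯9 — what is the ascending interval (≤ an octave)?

diminished 5th

The 7th of Bm(maj7) is A♯; the 7th of F♯9 is E.
A♯ up to E is 6 semitones, a half step narrower than a perfect fifth, so the interval is diminished.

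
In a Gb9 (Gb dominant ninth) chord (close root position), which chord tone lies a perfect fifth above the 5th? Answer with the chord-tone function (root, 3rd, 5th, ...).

9th

Gb9 (Gb dominant ninth): Gb-Bb-Db-Fb-Ab.
The 5th is Db. A perfect fifth above Db is Ab.
Ab is the chord's 9th.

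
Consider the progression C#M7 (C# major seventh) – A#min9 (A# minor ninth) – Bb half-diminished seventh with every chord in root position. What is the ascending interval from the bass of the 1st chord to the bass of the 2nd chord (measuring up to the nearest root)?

major sixth

The roots are C# and A#.
Counting 6 letters and 9 half steps from C# gives a major sixth.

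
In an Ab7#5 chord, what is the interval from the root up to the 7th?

minor seventh

The chord tones of Abaug7 are Ab, C, E, Gb.
So we need the interval from Ab up to Gb.
Ab up to Gb is 10 semitones, a half step narrower than a major seventh, so the interval is minor.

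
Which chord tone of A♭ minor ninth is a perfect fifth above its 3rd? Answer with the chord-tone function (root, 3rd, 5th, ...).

Spelling the chord: A♭–C♭–E♭–G♭–B♭.
The 3rd is C♭. A perfect fifth above C♭ is G♭.
G♭ is the chord's 7th.

7th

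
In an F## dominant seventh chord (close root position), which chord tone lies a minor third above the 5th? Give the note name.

F##7 (F## dominant seventh) is spelled F##-A##-C##-E#.
The 5th is C##. A minor third above C## is E#.
E# is the chord's 7th.

E#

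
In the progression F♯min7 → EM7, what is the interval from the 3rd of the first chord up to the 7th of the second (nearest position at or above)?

F♯min7 has A as its 3rd, and EM7 has D♯ as its 7th.
From A to D♯: 6 semitones over a fourth = augmented.

augmented fourth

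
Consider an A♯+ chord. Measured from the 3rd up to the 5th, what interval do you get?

A♯+: A♯–C𝄪–E𝄪.
That puts C𝄪 below E𝄪.
C𝄪 up to E𝄪 spans 3 letter names and 4 semitones — a major third.

M3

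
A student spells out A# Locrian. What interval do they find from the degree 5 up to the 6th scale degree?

Spelling A# Locrian: A# B C# D# E F# G#.
That puts E below F#.
E up to F# spans 2 letter names and 2 semitones — a major second.

major second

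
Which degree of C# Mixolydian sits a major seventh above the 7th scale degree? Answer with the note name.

The scale is C# D# E# F# G# A# B.
The 7th scale degree is B; a major seventh above that is A# — scale degree 6.

A#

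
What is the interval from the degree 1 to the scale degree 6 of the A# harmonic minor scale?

The scale runs A# B# C# D# E# F# G##.
Degree 1 = A#; 6th scale degree = F#.
A# up to F# is 8 semitones, a half step narrower than a major sixth, so the interval is minor.

minor 6th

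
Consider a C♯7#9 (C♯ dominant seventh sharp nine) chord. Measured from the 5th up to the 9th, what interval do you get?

augmented fifth

Spelling the chord: C♯–E♯–G♯–B–D𝄪.
That puts G♯ below D𝄪.
5 letter names make it a fifth; at 8 semitones (a half step wider than perfect) the quality is augmented.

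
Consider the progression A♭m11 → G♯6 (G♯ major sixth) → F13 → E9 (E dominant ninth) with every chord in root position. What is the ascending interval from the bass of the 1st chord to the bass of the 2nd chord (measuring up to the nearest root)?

The roots are A♭ and G♯.
A♭ up to G♯ is 12 semitones, a half step wider than a major seventh, so the interval is augmented.

augmented seventh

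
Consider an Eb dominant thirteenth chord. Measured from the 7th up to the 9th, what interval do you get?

major 3rd

Eb13: Eb–G–Bb–Db–F–C.
The 7th is Db and the 9th is F.
Counting 3 letters and 4 half steps from Db gives a major third.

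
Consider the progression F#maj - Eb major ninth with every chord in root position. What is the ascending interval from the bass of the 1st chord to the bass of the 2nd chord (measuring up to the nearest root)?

diminished 7th

The roots are F# and Eb.
F# up to Eb is 9 semitones, a whole step narrower than a major seventh, so the interval is diminished.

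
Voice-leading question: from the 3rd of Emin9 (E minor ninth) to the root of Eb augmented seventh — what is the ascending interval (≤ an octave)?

The 3rd of Emin9 (E minor ninth) is G; the root of Eb augmented seventh is Eb.
G up to Eb is 8 semitones, a half step narrower than a major sixth, so the interval is minor.

minor sixth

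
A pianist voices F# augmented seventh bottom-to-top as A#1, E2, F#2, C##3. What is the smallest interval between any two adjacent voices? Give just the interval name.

major second

Adjacent intervals: A#1→E2 = diminished fifth; E2→F#2 = major second; F#2→C##3 = augmented fifth.
The smallest is E2 to F#2, a major second (2 semitones).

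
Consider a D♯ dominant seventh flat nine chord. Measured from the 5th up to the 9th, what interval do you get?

diminished fifth

D♯7b9: D♯ F𝄪 A♯ C♯ E.
That puts A♯ below E.
A♯ up to E is 6 semitones, a half step narrower than a perfect fifth, so the interval is diminished.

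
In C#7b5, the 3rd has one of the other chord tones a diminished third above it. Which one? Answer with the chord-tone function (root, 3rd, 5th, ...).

5th

C#7b5 (C# dominant seventh flat five): C#–E#–G–B.
The 3rd is E#. A diminished third above E# is G.
G is the chord's 5th.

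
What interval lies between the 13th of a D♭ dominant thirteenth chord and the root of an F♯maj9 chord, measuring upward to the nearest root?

A5

D♭ dominant thirteenth has B♭ as its 13th, and F♯maj9 has F♯ as its root.
5 letter names make it a fifth; at 8 semitones (a half step wider than perfect) the quality is augmented.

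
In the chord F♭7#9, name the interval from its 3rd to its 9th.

major seventh

Spelling the chord: F♭–A♭–C♭–E𝄫–G.
The 3rd is A♭ and the 9th is G.
Counting 7 letters and 11 half steps from A♭ gives a major seventh.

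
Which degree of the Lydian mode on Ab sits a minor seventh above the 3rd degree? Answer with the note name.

The scale is Ab Bb C D Eb F G.
The 3rd degree is C; a minor seventh above that is Bb — scale degree 2.

Bb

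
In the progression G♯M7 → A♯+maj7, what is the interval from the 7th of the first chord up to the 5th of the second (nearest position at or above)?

G♯M7 has F𝄪 as its 7th, and A♯+maj7 has E𝄪 as its 5th.
Counting 7 letters and 11 half steps from F𝄪 gives a major seventh.

major 7th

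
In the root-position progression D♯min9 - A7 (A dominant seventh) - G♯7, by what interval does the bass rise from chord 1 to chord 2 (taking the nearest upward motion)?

The roots are D♯ and A.
5 letter names make it a fifth; at 6 semitones (a half step narrower than perfect) the quality is diminished.

diminished fifth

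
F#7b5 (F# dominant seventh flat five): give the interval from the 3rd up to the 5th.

diminished third

F# dominant seventh flat five: F#-A#-C-E.
That puts A# below C.
3 letter names make it a third; at 2 semitones (a whole step narrower than major) the quality is diminished.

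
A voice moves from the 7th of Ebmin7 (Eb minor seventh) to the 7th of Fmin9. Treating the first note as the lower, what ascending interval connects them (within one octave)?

Ebmin7 (Eb minor seventh) has Db as its 7th, and Fmin9 has Eb as its 7th.
Counting 2 letters and 2 half steps from Db gives a major second.

major second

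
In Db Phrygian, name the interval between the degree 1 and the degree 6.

The scale runs Db Ebb Fb Gb Ab Bbb Cb.
That puts Db below Bbb.
Db up to Bbb is 8 semitones, a half step narrower than a major sixth, so the interval is minor.

minor sixth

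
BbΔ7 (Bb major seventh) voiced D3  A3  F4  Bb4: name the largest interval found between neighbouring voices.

Adjacent intervals: D3→A3 = perfect fifth; A3→F4 = minor sixth; F4→Bb4 = perfect fourth.
The largest is A3 to F4, a minor sixth (8 semitones).

minor 6th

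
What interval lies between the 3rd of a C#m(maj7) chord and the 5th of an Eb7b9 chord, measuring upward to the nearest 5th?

C#m(maj7) has E as its 3rd, and Eb7b9 has Bb as its 5th.
5 letter names make it a fifth; at 6 semitones (a half step narrower than perfect) the quality is diminished.

diminished 5th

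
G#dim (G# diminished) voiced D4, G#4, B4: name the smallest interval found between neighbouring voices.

m3

Adjacent intervals: D4→G#4 = augmented fourth; G#4→B4 = minor third.
The smallest is G#4 to B4, a minor third (3 semitones).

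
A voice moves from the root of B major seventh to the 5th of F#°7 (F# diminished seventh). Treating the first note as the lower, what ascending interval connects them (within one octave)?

minor second

The root of B major seventh is B; the 5th of F#°7 (F# diminished seventh) is C.
From B to C: 1 semitone over a second = minor.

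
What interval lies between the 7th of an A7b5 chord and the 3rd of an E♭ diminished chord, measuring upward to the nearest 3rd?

diminished 8th

A7b5 has G as its 7th, and E♭ diminished has G♭ as its 3rd.
8 letter names make it an octave; at 11 semitones (a half step narrower than perfect) the quality is diminished.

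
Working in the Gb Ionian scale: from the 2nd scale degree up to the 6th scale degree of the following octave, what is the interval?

perfect 12th

Spelling the Gb Ionian scale: Gb Ab Bb Cb Db Eb F.
The 2nd scale degree is Ab and the scale degree 6 (up an octave) is Eb.
Ab up to Eb spans 12 letter names and 19 semitones — a perfect twelfth.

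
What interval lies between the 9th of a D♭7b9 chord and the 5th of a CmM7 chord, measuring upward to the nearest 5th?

A3

The 9th of D♭7b9 is E𝄫; the 5th of CmM7 is G.
E𝄫 up to G is 5 semitones, a half step wider than a major third, so the interval is augmented.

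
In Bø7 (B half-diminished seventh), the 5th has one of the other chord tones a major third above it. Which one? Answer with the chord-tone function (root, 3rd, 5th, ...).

B half-diminished seventh: B-D-F-A.
The 5th is F. A major third above F is A.
A is the chord's 7th.

7th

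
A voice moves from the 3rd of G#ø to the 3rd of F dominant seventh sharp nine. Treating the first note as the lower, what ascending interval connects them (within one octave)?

minor seventh

The 3rd of G#ø is B; the 3rd of F dominant seventh sharp nine is A.
B up to A is 10 semitones, a half step narrower than a major seventh, so the interval is minor.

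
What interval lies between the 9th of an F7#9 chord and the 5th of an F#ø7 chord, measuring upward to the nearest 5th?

The 9th of F7#9 is G#; the 5th of F#ø7 is C.
G# up to C is 4 semitones, a half step narrower than a perfect fourth, so the interval is diminished.

diminished fourth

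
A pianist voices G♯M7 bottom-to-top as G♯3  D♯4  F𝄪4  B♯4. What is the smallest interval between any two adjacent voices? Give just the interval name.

major 3rd

Adjacent intervals: G♯3→D♯4 = perfect fifth; D♯4→F𝄪4 = major third; F𝄪4→B♯4 = perfect fourth.
The smallest is D♯4 to F𝄪4, a major third (4 semitones).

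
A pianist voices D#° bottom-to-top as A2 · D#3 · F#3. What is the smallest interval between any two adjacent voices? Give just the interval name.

Adjacent intervals: A2→D#3 = augmented fourth; D#3→F#3 = minor third.
The smallest is D#3 to F#3, a minor third (3 semitones).

minor third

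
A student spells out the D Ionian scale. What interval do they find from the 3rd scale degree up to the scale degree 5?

minor third

The scale runs D E F♯ G A B C♯.
3rd scale degree = F♯; scale degree 5 = A.
From F♯ to A: 3 semitones over a third = minor.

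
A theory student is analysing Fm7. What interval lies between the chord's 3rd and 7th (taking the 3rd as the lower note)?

Spelling the chord: F Ab C Eb.
That puts Ab below Eb.
Ab up to Eb spans 5 letter names and 7 semitones — a perfect fifth.

P5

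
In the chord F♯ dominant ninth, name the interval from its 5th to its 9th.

F♯9 is spelled F♯, A♯, C♯, E, G♯.
5th = C♯; 9th = G♯.
From C♯ to G♯ is 7 semitones, exactly the perfect fifth.

perfect fifth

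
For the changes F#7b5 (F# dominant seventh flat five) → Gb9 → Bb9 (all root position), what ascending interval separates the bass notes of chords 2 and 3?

major 3rd

The roots are Gb and Bb.
Counting 3 letters and 4 half steps from Gb gives a major third.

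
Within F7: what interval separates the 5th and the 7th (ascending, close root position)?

F7: F-A-C-Eb.
The 5th is C and the 7th is Eb.
3 letter names make it a third; at 3 semitones (a half step narrower than major) the quality is minor.

minor third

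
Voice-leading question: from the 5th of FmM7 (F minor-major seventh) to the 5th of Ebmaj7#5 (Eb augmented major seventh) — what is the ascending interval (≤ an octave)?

The 5th of FmM7 (F minor-major seventh) is C; the 5th of Ebmaj7#5 (Eb augmented major seventh) is B.
From C to B is 11 semitones, exactly the major seventh.

major 7th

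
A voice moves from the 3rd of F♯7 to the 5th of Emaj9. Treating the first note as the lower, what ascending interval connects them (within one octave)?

F♯7 has A♯ as its 3rd, and Emaj9 has B as its 5th.
2 letter names make it a second; at 1 semitone (a half step narrower than major) the quality is minor.

m2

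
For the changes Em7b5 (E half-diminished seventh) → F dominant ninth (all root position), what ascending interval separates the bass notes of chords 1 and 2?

minor 2nd

The roots are E and F.
From E to F: 1 semitone over a second = minor.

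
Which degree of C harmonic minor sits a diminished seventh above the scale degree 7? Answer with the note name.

The scale is C D Eb F G Ab B.
The scale degree 7 is B; a diminished seventh above that is Ab — scale degree 6.

Ab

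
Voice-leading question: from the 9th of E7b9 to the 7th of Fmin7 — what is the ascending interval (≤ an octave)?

minor 7th

The 9th of E7b9 is F; the 7th of Fmin7 is Eb.
7 letter names make it a seventh; at 10 semitones (a half step narrower than major) the quality is minor.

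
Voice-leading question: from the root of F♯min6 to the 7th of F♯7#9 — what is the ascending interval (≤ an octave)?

minor 7th

The root of F♯min6 is F♯; the 7th of F♯7#9 is E.
7 letter names make it a seventh; at 10 semitones (a half step narrower than major) the quality is minor.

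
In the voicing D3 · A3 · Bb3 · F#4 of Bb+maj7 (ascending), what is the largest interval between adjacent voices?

Adjacent intervals: D3→A3 = perfect fifth; A3→Bb3 = minor second; Bb3→F#4 = augmented fifth.
The largest is Bb3 to F#4, an augmented fifth (8 semitones).

augmented fifth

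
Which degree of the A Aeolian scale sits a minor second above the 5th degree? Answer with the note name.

The scale is A B C D E F G.
The 5th degree is E; a minor second above that is F — scale degree 6.

F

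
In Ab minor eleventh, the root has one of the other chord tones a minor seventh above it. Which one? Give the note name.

Gb

The chord tones of Abm11 are Ab Cb Eb Gb Bb Db.
The root is Ab. A minor seventh above Ab is Gb.
Gb is the chord's 7th.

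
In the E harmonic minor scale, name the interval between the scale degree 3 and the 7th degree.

augmented fifth

E harmonic minor: E F# G A B C D#.
Scale degree 3 = G; scale degree 7 = D#.
5 letter names make it a fifth; at 8 semitones (a half step wider than perfect) the quality is augmented.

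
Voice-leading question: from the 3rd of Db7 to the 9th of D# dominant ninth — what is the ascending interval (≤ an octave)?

augmented seventh

The 3rd of Db7 is F; the 9th of D# dominant ninth is E#.
7 letter names make it a seventh; at 12 semitones (a half step wider than major) the quality is augmented.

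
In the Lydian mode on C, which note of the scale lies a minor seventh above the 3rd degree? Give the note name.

D

The scale is C D E F♯ G A B.
The 3rd degree is E; a minor seventh above that is D — scale degree 2.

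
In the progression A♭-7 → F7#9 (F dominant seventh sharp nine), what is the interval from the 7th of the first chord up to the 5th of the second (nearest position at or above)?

augmented fourth

The 7th of A♭-7 is G♭; the 5th of F7#9 (F dominant seventh sharp nine) is C.
From G♭ to C: 6 semitones over a fourth = augmented.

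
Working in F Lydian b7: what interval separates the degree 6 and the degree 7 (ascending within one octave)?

m2

Spelling F Lydian b7: F G A B C D Eb.
That puts D below Eb.
From D to Eb: 1 semitone over a second = minor.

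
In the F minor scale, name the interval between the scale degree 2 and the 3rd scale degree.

minor second

F natural minor: F G Ab Bb C Db Eb.
So we need the interval from G up to Ab.
G up to Ab is 1 semitone, a half step narrower than a major second, so the interval is minor.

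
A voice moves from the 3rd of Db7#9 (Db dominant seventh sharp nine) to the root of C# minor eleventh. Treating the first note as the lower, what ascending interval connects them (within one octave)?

augmented 5th

Db7#9 (Db dominant seventh sharp nine) has F as its 3rd, and C# minor eleventh has C# as its root.
F up to C# is 8 semitones, a half step wider than a perfect fifth, so the interval is augmented.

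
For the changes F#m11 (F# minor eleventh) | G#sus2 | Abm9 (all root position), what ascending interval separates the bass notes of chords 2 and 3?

diminished second

The roots are G# and Ab.
2 letter names make it a second; at 0 semitones (a whole step narrower than major) the quality is diminished.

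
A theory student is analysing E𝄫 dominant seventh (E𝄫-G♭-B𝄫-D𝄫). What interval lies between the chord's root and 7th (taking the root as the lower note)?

minor seventh

The root is E𝄫 and the 7th is D𝄫.
E𝄫 up to D𝄫 is 10 semitones, a half step narrower than a major seventh, so the interval is minor.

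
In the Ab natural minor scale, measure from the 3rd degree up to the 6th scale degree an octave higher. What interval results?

Spelling the Ab natural minor scale: Ab Bb Cb Db Eb Fb Gb.
The 3rd degree is Cb and the scale degree 6 (up an octave) is Fb.
Cb up to Fb spans 11 letter names and 17 semitones — a perfect eleventh.

perfect eleventh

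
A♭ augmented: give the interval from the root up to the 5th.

A♭+ (A♭ augmented) is spelled A♭–C–E.
The root is A♭ and the 5th is E.
A♭ up to E is 8 semitones, a half step wider than a perfect fifth, so the interval is augmented.

augmented fifth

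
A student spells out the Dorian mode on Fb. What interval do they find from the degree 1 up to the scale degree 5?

perfect fifth

Fb dorian: Fb Gb Abb Bbb Cb Db Ebb.
The degree 1 is Fb and the degree 5 is Cb.
From Fb to Cb is 7 semitones, exactly the perfect fifth.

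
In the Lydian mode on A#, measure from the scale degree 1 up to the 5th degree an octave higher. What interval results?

perfect 12th

Spelling the Lydian mode on A#: A# B# C## D## E# F## G##.
Scale degree 1 = A#; 5th scale degree (up an octave) = E#.
A# up to E# spans 12 letter names and 19 semitones — a perfect twelfth.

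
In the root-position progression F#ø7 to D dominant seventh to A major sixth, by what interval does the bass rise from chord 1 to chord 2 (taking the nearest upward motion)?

minor 6th

The roots are F# and D.
From F# to D: 8 semitones over a sixth = minor.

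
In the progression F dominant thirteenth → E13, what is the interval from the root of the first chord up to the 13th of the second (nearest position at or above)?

The root of F dominant thirteenth is F; the 13th of E13 is C♯.
From F to C♯: 8 semitones over a fifth = augmented.

augmented fifth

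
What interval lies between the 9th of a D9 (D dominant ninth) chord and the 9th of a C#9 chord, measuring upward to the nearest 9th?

D9 (D dominant ninth) has E as its 9th, and C#9 has D# as its 9th.
E up to D# spans 7 letter names and 11 semitones — a major seventh.

major seventh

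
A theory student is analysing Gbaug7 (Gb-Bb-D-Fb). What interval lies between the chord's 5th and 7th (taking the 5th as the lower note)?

diminished third

That puts D below Fb.
D up to Fb is 2 semitones, a whole step narrower than a major third, so the interval is diminished.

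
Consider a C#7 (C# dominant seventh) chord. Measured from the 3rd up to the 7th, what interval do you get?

d5

The chord tones of C#7 (C# dominant seventh) are C#-E#-G#-B.
So we need the interval from E# up to B.
5 letter names make it a fifth; at 6 semitones (a half step narrower than perfect) the quality is diminished.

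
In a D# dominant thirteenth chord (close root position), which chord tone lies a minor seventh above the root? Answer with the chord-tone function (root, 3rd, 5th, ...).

7th

Spelling the chord: D#-F##-A#-C#-E#-B#.
The root is D#. A minor seventh above D# is C#.
C# is the chord's 7th.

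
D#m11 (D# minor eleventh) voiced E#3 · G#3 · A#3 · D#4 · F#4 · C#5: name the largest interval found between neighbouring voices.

perfect fifth

Adjacent intervals: E#3→G#3 = minor third; G#3→A#3 = major second; A#3→D#4 = perfect fourth; D#4→F#4 = minor third; F#4→C#5 = perfect fifth.
The largest is F#4 to C#5, a perfect fifth (7 semitones).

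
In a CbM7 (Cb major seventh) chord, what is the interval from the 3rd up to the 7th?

perfect fifth

Spelling the chord: Cb, Eb, Gb, Bb.
3rd = Eb; 7th = Bb.
From Eb to Bb is 7 semitones, exactly the perfect fifth.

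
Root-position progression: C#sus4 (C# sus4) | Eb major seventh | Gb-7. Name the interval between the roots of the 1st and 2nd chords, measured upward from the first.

diminished third

The roots are C# and Eb.
From C# to Eb: 2 semitones over a third = diminished.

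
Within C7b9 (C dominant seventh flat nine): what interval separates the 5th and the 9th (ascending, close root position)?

C7b9 is spelled C E G B♭ D♭.
5th = G; 9th = D♭.
5 letter names make it a fifth; at 6 semitones (a half step narrower than perfect) the quality is diminished.

diminished 5th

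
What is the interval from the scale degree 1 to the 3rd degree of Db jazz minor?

minor 3rd

The scale runs Db Eb Fb Gb Ab Bb C.
The scale degree 1 is Db and the degree 3 is Fb.
Db up to Fb is 3 semitones, a half step narrower than a major third, so the interval is minor.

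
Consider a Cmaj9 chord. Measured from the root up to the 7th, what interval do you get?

C major ninth is spelled C E G B D.
That puts C below B.
Counting 7 letters and 11 half steps from C gives a major seventh.

major 7th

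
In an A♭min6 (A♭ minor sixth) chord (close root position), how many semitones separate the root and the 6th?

The chord tones of A♭m6 (A♭ minor sixth) are A♭-C♭-E♭-F.
A♭ to F is a major sixth: 9 semitones.

9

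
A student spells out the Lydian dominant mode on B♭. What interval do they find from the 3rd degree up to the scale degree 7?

B♭ lydian dominant: B♭ C D E F G A♭.
So we need the interval from D up to A♭.
D up to A♭ is 6 semitones, a half step narrower than a perfect fifth, so the interval is diminished.

diminished fifth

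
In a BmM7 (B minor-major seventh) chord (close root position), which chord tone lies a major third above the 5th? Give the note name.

The chord tones of BmM7 (B minor-major seventh) are B–D–F♯–A♯.
The 5th is F♯. A major third above F♯ is A♯.
A♯ is the chord's 7th.

A#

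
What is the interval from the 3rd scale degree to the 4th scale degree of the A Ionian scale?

A major: A B C# D E F# G#.
So we need the interval from C# up to D.
2 letter names make it a second; at 1 semitone (a half step narrower than major) the quality is minor.

minor second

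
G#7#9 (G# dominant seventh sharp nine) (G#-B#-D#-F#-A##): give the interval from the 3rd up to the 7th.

So we need the interval from B# up to F#.
B# up to F# is 6 semitones, a half step narrower than a perfect fifth, so the interval is diminished.
This 3–7 tritone is the characteristic tension at the heart of the dominant sound.

diminished fifth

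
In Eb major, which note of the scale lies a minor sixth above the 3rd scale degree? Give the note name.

Eb

The scale is Eb F G Ab Bb C D.
The 3rd scale degree is G; a minor sixth above that is Eb — scale degree 1.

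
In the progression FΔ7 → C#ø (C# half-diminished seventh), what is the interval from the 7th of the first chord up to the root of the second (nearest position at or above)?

The 7th of FΔ7 is E; the root of C#ø (C# half-diminished seventh) is C#.
Counting 6 letters and 9 half steps from E gives a major sixth.

M6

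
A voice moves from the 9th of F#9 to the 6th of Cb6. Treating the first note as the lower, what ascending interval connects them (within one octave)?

The 9th of F#9 is G#; the 6th of Cb6 is Ab.
G# up to Ab is 0 semitones, a whole step narrower than a major second, so the interval is diminished.

diminished 2nd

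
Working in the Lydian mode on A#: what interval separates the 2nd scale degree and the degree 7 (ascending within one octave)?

major sixth

Spelling the Lydian mode on A#: A# B# C## D## E# F## G##.
The 2nd scale degree is B# and the scale degree 7 is G##.
Counting 6 letters and 9 half steps from B# gives a major sixth.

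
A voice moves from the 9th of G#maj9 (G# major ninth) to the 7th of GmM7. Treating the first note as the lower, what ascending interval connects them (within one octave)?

minor sixth

The 9th of G#maj9 (G# major ninth) is A#; the 7th of GmM7 is F#.
6 letter names make it a sixth; at 8 semitones (a half step narrower than major) the quality is minor.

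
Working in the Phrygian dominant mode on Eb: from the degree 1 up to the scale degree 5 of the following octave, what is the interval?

perfect twelfth

Eb phrygian dominant: Eb Fb G Ab Bb Cb Db.
The degree 1 is Eb and the 5th degree (up an octave) is Bb.
From Eb to Bb is 19 semitones, exactly the perfect twelfth.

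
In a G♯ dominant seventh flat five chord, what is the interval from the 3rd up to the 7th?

diminished fifth

Spelling the chord: G♯ B♯ D F♯.
The 3rd is B♯ and the 7th is F♯.
From B♯ to F♯: 6 semitones over a fifth = diminished.
That tritone between 3rd and 7th is what gives the dominant seventh its pull toward resolution.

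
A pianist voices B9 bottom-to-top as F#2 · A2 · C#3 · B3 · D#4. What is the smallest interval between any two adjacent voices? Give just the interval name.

minor third

Adjacent intervals: F#2→A2 = minor third; A2→C#3 = major third; C#3→B3 = minor seventh; B3→D#4 = major third.
The smallest is F#2 to A2, a minor third (3 semitones).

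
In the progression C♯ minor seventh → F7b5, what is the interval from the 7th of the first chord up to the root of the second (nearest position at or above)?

C♯ minor seventh has B as its 7th, and F7b5 has F as its root.
From B to F: 6 semitones over a fifth = diminished.

diminished fifth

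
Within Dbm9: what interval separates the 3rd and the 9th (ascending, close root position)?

major seventh

Spelling the chord: Db–Fb–Ab–Cb–Eb.
That puts Fb below Eb.
Fb up to Eb spans 7 letter names and 11 semitones — a major seventh.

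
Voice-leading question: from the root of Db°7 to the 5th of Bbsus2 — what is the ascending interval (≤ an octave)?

major 3rd

The root of Db°7 is Db; the 5th of Bbsus2 is F.
Counting 3 letters and 4 half steps from Db gives a major third.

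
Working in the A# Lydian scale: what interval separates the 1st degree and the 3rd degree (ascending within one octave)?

major third

The scale runs A# B# C## D## E# F## G##.
So we need the interval from A# up to C##.
From A# to C## is 4 semitones, exactly the major third.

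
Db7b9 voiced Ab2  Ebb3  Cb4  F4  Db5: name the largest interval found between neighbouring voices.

Adjacent intervals: Ab2→Ebb3 = diminished fifth; Ebb3→Cb4 = major sixth; Cb4→F4 = augmented fourth; F4→Db5 = minor sixth.
The largest is Ebb3 to Cb4, a major sixth (9 semitones).

M6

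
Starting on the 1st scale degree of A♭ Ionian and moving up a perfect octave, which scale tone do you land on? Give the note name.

The scale is A♭ B♭ C D♭ E♭ F G.
The 1st scale degree is A♭; a perfect octave above that is A♭ — scale degree 1.

Ab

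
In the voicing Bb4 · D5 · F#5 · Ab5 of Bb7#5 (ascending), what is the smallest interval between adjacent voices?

diminished 3rd

Adjacent intervals: Bb4→D5 = major third; D5→F#5 = major third; F#5→Ab5 = diminished third.
The smallest is F#5 to Ab5, a diminished third (2 semitones).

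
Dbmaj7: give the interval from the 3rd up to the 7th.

perfect fifth

The chord tones of DbM7 are Db-F-Ab-C.
3rd = F; 7th = C.
From F to C is 7 semitones, exactly the perfect fifth.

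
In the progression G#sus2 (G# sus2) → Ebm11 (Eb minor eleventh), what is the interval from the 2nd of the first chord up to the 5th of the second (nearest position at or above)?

diminished second

G#sus2 (G# sus2) has A# as its 2nd, and Ebm11 (Eb minor eleventh) has Bb as its 5th.
A# up to Bb is 0 semitones, a whole step narrower than a major second, so the interval is diminished.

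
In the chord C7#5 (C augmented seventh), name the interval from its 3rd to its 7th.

Spelling the chord: C E G♯ B♭.
That puts E below B♭.
E up to B♭ is 6 semitones, a half step narrower than a perfect fifth, so the interval is diminished.

diminished fifth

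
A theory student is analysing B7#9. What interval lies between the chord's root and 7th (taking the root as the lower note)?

B dominant seventh sharp nine is spelled B-D#-F#-A-C##.
That puts B below A.
From B to A: 10 semitones over a seventh = minor.

minor seventh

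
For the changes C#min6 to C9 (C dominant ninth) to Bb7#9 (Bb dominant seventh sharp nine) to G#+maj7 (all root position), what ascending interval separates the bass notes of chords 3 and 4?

augmented sixth

The roots are Bb and G#.
Bb up to G# is 10 semitones, a half step wider than a major sixth, so the interval is augmented.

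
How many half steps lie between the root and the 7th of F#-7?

F# minor seventh: F# A C# E.
F# to E is a minor seventh: 10 semitones.

10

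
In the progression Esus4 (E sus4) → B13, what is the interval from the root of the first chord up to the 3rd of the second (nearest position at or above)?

Esus4 (E sus4) has E as its root, and B13 has D# as its 3rd.
Counting 7 letters and 11 half steps from E gives a major seventh.

major 7th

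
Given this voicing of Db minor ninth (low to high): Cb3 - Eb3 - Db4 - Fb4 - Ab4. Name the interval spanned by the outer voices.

major thirteenth

The outer voices are Cb3 and Ab4.
From Cb to Ab is 21 semitones, exactly the major thirteenth.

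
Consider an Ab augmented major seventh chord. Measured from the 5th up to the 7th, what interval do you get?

Abmaj7#5 is spelled Ab, C, E, G.
So we need the interval from E up to G.
3 letter names make it a third; at 3 semitones (a half step narrower than major) the quality is minor.

minor third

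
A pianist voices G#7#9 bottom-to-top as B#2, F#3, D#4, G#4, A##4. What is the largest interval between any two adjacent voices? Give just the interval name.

Adjacent intervals: B#2→F#3 = diminished fifth; F#3→D#4 = major sixth; D#4→G#4 = perfect fourth; G#4→A##4 = augmented second.
The largest is F#3 to D#4, a major sixth (9 semitones).

major sixth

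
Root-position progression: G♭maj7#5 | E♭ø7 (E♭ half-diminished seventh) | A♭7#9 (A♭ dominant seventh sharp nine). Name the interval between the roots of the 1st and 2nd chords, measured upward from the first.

M6

The roots are G♭ and E♭.
Counting 6 letters and 9 half steps from G♭ gives a major sixth.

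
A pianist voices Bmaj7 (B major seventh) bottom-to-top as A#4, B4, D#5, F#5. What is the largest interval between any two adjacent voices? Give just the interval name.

Adjacent intervals: A#4→B4 = minor second; B4→D#5 = major third; D#5→F#5 = minor third.
The largest is B4 to D#5, a major third (4 semitones).

major third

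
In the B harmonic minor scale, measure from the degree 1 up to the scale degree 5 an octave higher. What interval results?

perfect 12th

B harmonic minor: B C♯ D E F♯ G A♯.
So we need the interval from B up to F♯.
From B to F♯ is 19 semitones, exactly the perfect twelfth.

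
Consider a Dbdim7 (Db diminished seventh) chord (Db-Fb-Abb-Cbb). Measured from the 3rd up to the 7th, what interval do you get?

So we need the interval from Fb up to Cbb.
Fb up to Cbb is 6 semitones, a half step narrower than a perfect fifth, so the interval is diminished.

diminished 5th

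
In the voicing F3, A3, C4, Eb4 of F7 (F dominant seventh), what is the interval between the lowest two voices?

major third

Those voices are F3 and A3.
F up to A spans 3 letter names and 4 semitones — a major third.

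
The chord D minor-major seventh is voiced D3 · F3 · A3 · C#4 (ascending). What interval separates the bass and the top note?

The outer voices are D3 and C#4.
From D to C# is 11 semitones, exactly the major seventh.

M7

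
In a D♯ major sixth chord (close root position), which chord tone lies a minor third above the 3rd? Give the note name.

The chord tones of D♯6 are D♯ F𝄪 A♯ B♯.
The 3rd is F𝄪. A minor third above F𝄪 is A♯.
A♯ is the chord's 5th.

A#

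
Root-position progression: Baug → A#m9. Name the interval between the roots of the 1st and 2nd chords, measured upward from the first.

M7

The roots are B and A#.
B up to A# spans 7 letter names and 11 semitones — a major seventh.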